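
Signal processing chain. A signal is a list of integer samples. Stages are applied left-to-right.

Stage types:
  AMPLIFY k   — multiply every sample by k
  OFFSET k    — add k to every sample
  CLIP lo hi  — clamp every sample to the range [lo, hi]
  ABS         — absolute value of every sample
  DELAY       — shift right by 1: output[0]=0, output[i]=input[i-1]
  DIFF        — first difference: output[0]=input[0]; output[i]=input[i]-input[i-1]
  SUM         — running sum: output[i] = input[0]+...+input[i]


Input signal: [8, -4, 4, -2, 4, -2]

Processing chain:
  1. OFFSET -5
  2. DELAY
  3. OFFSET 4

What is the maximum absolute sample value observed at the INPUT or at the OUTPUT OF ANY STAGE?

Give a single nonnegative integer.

Answer: 9

Derivation:
Input: [8, -4, 4, -2, 4, -2] (max |s|=8)
Stage 1 (OFFSET -5): 8+-5=3, -4+-5=-9, 4+-5=-1, -2+-5=-7, 4+-5=-1, -2+-5=-7 -> [3, -9, -1, -7, -1, -7] (max |s|=9)
Stage 2 (DELAY): [0, 3, -9, -1, -7, -1] = [0, 3, -9, -1, -7, -1] -> [0, 3, -9, -1, -7, -1] (max |s|=9)
Stage 3 (OFFSET 4): 0+4=4, 3+4=7, -9+4=-5, -1+4=3, -7+4=-3, -1+4=3 -> [4, 7, -5, 3, -3, 3] (max |s|=7)
Overall max amplitude: 9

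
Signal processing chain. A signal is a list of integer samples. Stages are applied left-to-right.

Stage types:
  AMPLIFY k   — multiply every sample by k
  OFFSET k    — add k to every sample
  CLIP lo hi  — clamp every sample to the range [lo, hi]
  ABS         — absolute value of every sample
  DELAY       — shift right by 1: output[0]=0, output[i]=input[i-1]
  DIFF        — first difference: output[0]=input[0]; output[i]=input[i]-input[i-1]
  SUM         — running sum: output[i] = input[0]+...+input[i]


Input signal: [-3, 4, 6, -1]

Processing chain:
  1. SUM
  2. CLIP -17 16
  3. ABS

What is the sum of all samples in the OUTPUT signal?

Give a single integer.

Input: [-3, 4, 6, -1]
Stage 1 (SUM): sum[0..0]=-3, sum[0..1]=1, sum[0..2]=7, sum[0..3]=6 -> [-3, 1, 7, 6]
Stage 2 (CLIP -17 16): clip(-3,-17,16)=-3, clip(1,-17,16)=1, clip(7,-17,16)=7, clip(6,-17,16)=6 -> [-3, 1, 7, 6]
Stage 3 (ABS): |-3|=3, |1|=1, |7|=7, |6|=6 -> [3, 1, 7, 6]
Output sum: 17

Answer: 17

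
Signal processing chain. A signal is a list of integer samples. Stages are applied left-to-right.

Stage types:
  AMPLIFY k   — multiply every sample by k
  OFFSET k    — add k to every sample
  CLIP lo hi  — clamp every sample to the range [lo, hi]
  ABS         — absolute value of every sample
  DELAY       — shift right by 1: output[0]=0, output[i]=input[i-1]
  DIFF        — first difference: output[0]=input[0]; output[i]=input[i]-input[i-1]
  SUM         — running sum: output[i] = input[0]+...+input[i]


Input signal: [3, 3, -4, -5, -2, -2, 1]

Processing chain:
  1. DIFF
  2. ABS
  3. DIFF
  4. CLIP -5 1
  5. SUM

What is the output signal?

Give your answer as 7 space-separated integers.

Answer: 1 -2 -1 -6 -5 -8 -7

Derivation:
Input: [3, 3, -4, -5, -2, -2, 1]
Stage 1 (DIFF): s[0]=3, 3-3=0, -4-3=-7, -5--4=-1, -2--5=3, -2--2=0, 1--2=3 -> [3, 0, -7, -1, 3, 0, 3]
Stage 2 (ABS): |3|=3, |0|=0, |-7|=7, |-1|=1, |3|=3, |0|=0, |3|=3 -> [3, 0, 7, 1, 3, 0, 3]
Stage 3 (DIFF): s[0]=3, 0-3=-3, 7-0=7, 1-7=-6, 3-1=2, 0-3=-3, 3-0=3 -> [3, -3, 7, -6, 2, -3, 3]
Stage 4 (CLIP -5 1): clip(3,-5,1)=1, clip(-3,-5,1)=-3, clip(7,-5,1)=1, clip(-6,-5,1)=-5, clip(2,-5,1)=1, clip(-3,-5,1)=-3, clip(3,-5,1)=1 -> [1, -3, 1, -5, 1, -3, 1]
Stage 5 (SUM): sum[0..0]=1, sum[0..1]=-2, sum[0..2]=-1, sum[0..3]=-6, sum[0..4]=-5, sum[0..5]=-8, sum[0..6]=-7 -> [1, -2, -1, -6, -5, -8, -7]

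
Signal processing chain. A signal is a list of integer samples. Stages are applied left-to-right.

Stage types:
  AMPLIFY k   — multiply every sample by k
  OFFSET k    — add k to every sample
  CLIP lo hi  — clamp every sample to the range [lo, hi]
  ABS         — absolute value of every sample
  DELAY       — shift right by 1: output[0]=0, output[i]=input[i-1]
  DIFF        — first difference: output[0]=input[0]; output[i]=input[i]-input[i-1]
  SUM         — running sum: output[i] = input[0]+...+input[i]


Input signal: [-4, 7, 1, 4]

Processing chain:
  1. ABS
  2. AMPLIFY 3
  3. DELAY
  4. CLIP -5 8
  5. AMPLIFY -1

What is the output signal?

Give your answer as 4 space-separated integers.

Answer: 0 -8 -8 -3

Derivation:
Input: [-4, 7, 1, 4]
Stage 1 (ABS): |-4|=4, |7|=7, |1|=1, |4|=4 -> [4, 7, 1, 4]
Stage 2 (AMPLIFY 3): 4*3=12, 7*3=21, 1*3=3, 4*3=12 -> [12, 21, 3, 12]
Stage 3 (DELAY): [0, 12, 21, 3] = [0, 12, 21, 3] -> [0, 12, 21, 3]
Stage 4 (CLIP -5 8): clip(0,-5,8)=0, clip(12,-5,8)=8, clip(21,-5,8)=8, clip(3,-5,8)=3 -> [0, 8, 8, 3]
Stage 5 (AMPLIFY -1): 0*-1=0, 8*-1=-8, 8*-1=-8, 3*-1=-3 -> [0, -8, -8, -3]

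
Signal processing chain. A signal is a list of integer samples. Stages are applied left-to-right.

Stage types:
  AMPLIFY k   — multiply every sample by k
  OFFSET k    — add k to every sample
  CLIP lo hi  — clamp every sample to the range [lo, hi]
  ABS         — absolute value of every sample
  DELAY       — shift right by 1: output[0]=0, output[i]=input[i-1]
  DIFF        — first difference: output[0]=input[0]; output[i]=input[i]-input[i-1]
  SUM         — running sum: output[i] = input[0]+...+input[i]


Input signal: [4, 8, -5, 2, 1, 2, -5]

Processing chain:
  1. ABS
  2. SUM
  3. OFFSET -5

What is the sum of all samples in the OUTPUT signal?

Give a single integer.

Input: [4, 8, -5, 2, 1, 2, -5]
Stage 1 (ABS): |4|=4, |8|=8, |-5|=5, |2|=2, |1|=1, |2|=2, |-5|=5 -> [4, 8, 5, 2, 1, 2, 5]
Stage 2 (SUM): sum[0..0]=4, sum[0..1]=12, sum[0..2]=17, sum[0..3]=19, sum[0..4]=20, sum[0..5]=22, sum[0..6]=27 -> [4, 12, 17, 19, 20, 22, 27]
Stage 3 (OFFSET -5): 4+-5=-1, 12+-5=7, 17+-5=12, 19+-5=14, 20+-5=15, 22+-5=17, 27+-5=22 -> [-1, 7, 12, 14, 15, 17, 22]
Output sum: 86

Answer: 86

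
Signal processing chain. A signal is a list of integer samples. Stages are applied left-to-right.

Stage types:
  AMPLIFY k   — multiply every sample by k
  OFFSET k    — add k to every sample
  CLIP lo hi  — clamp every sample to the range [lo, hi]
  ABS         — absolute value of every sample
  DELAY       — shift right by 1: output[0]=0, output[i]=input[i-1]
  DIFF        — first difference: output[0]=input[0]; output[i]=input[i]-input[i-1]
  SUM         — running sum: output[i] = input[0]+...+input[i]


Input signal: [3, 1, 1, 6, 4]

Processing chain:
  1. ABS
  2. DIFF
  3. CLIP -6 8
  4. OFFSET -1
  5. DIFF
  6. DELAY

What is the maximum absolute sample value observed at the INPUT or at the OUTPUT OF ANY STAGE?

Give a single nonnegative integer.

Input: [3, 1, 1, 6, 4] (max |s|=6)
Stage 1 (ABS): |3|=3, |1|=1, |1|=1, |6|=6, |4|=4 -> [3, 1, 1, 6, 4] (max |s|=6)
Stage 2 (DIFF): s[0]=3, 1-3=-2, 1-1=0, 6-1=5, 4-6=-2 -> [3, -2, 0, 5, -2] (max |s|=5)
Stage 3 (CLIP -6 8): clip(3,-6,8)=3, clip(-2,-6,8)=-2, clip(0,-6,8)=0, clip(5,-6,8)=5, clip(-2,-6,8)=-2 -> [3, -2, 0, 5, -2] (max |s|=5)
Stage 4 (OFFSET -1): 3+-1=2, -2+-1=-3, 0+-1=-1, 5+-1=4, -2+-1=-3 -> [2, -3, -1, 4, -3] (max |s|=4)
Stage 5 (DIFF): s[0]=2, -3-2=-5, -1--3=2, 4--1=5, -3-4=-7 -> [2, -5, 2, 5, -7] (max |s|=7)
Stage 6 (DELAY): [0, 2, -5, 2, 5] = [0, 2, -5, 2, 5] -> [0, 2, -5, 2, 5] (max |s|=5)
Overall max amplitude: 7

Answer: 7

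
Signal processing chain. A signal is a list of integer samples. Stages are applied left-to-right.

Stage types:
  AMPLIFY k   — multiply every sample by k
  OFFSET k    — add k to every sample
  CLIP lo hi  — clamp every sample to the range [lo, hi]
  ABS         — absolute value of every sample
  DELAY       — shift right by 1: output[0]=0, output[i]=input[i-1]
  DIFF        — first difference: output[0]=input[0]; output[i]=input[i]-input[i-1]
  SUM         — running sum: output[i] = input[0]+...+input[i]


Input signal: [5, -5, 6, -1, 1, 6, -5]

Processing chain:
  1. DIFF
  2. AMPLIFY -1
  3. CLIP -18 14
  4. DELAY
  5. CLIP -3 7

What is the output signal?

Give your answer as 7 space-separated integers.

Input: [5, -5, 6, -1, 1, 6, -5]
Stage 1 (DIFF): s[0]=5, -5-5=-10, 6--5=11, -1-6=-7, 1--1=2, 6-1=5, -5-6=-11 -> [5, -10, 11, -7, 2, 5, -11]
Stage 2 (AMPLIFY -1): 5*-1=-5, -10*-1=10, 11*-1=-11, -7*-1=7, 2*-1=-2, 5*-1=-5, -11*-1=11 -> [-5, 10, -11, 7, -2, -5, 11]
Stage 3 (CLIP -18 14): clip(-5,-18,14)=-5, clip(10,-18,14)=10, clip(-11,-18,14)=-11, clip(7,-18,14)=7, clip(-2,-18,14)=-2, clip(-5,-18,14)=-5, clip(11,-18,14)=11 -> [-5, 10, -11, 7, -2, -5, 11]
Stage 4 (DELAY): [0, -5, 10, -11, 7, -2, -5] = [0, -5, 10, -11, 7, -2, -5] -> [0, -5, 10, -11, 7, -2, -5]
Stage 5 (CLIP -3 7): clip(0,-3,7)=0, clip(-5,-3,7)=-3, clip(10,-3,7)=7, clip(-11,-3,7)=-3, clip(7,-3,7)=7, clip(-2,-3,7)=-2, clip(-5,-3,7)=-3 -> [0, -3, 7, -3, 7, -2, -3]

Answer: 0 -3 7 -3 7 -2 -3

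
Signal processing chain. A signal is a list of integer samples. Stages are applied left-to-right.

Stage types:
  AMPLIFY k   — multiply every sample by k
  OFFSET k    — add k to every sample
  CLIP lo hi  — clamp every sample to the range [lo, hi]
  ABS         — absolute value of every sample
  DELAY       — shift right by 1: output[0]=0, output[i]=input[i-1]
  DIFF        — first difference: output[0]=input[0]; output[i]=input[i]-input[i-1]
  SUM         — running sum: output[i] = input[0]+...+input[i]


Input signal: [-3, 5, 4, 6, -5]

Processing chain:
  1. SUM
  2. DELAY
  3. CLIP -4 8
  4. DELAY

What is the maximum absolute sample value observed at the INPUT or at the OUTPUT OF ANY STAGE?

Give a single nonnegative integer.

Answer: 12

Derivation:
Input: [-3, 5, 4, 6, -5] (max |s|=6)
Stage 1 (SUM): sum[0..0]=-3, sum[0..1]=2, sum[0..2]=6, sum[0..3]=12, sum[0..4]=7 -> [-3, 2, 6, 12, 7] (max |s|=12)
Stage 2 (DELAY): [0, -3, 2, 6, 12] = [0, -3, 2, 6, 12] -> [0, -3, 2, 6, 12] (max |s|=12)
Stage 3 (CLIP -4 8): clip(0,-4,8)=0, clip(-3,-4,8)=-3, clip(2,-4,8)=2, clip(6,-4,8)=6, clip(12,-4,8)=8 -> [0, -3, 2, 6, 8] (max |s|=8)
Stage 4 (DELAY): [0, 0, -3, 2, 6] = [0, 0, -3, 2, 6] -> [0, 0, -3, 2, 6] (max |s|=6)
Overall max amplitude: 12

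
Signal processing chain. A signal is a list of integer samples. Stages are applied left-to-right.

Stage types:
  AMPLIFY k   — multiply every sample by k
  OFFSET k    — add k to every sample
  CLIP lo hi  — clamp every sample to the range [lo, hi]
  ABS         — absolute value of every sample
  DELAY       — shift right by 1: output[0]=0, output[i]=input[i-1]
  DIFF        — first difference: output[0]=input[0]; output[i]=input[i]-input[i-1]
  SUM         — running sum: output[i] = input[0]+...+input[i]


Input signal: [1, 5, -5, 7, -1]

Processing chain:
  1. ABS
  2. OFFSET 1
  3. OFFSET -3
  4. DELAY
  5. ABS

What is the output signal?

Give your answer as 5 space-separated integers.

Input: [1, 5, -5, 7, -1]
Stage 1 (ABS): |1|=1, |5|=5, |-5|=5, |7|=7, |-1|=1 -> [1, 5, 5, 7, 1]
Stage 2 (OFFSET 1): 1+1=2, 5+1=6, 5+1=6, 7+1=8, 1+1=2 -> [2, 6, 6, 8, 2]
Stage 3 (OFFSET -3): 2+-3=-1, 6+-3=3, 6+-3=3, 8+-3=5, 2+-3=-1 -> [-1, 3, 3, 5, -1]
Stage 4 (DELAY): [0, -1, 3, 3, 5] = [0, -1, 3, 3, 5] -> [0, -1, 3, 3, 5]
Stage 5 (ABS): |0|=0, |-1|=1, |3|=3, |3|=3, |5|=5 -> [0, 1, 3, 3, 5]

Answer: 0 1 3 3 5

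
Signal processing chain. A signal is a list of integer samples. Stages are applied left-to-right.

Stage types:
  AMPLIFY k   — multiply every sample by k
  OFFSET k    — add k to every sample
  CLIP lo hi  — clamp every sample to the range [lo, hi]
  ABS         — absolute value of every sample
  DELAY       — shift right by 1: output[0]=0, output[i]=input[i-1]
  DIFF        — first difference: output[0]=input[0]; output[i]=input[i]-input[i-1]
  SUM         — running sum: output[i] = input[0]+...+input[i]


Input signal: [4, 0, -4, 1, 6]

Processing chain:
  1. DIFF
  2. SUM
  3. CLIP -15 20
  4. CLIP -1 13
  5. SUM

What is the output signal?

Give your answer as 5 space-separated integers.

Answer: 4 4 3 4 10

Derivation:
Input: [4, 0, -4, 1, 6]
Stage 1 (DIFF): s[0]=4, 0-4=-4, -4-0=-4, 1--4=5, 6-1=5 -> [4, -4, -4, 5, 5]
Stage 2 (SUM): sum[0..0]=4, sum[0..1]=0, sum[0..2]=-4, sum[0..3]=1, sum[0..4]=6 -> [4, 0, -4, 1, 6]
Stage 3 (CLIP -15 20): clip(4,-15,20)=4, clip(0,-15,20)=0, clip(-4,-15,20)=-4, clip(1,-15,20)=1, clip(6,-15,20)=6 -> [4, 0, -4, 1, 6]
Stage 4 (CLIP -1 13): clip(4,-1,13)=4, clip(0,-1,13)=0, clip(-4,-1,13)=-1, clip(1,-1,13)=1, clip(6,-1,13)=6 -> [4, 0, -1, 1, 6]
Stage 5 (SUM): sum[0..0]=4, sum[0..1]=4, sum[0..2]=3, sum[0..3]=4, sum[0..4]=10 -> [4, 4, 3, 4, 10]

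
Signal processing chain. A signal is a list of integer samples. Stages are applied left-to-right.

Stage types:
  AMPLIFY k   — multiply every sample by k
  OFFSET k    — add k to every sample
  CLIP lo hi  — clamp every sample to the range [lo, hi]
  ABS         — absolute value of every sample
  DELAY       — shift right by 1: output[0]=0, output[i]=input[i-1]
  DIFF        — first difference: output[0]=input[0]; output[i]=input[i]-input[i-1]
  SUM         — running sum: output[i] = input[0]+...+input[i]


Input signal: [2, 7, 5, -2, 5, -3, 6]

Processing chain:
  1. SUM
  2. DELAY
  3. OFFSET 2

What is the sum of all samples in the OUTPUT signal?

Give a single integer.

Answer: 82

Derivation:
Input: [2, 7, 5, -2, 5, -3, 6]
Stage 1 (SUM): sum[0..0]=2, sum[0..1]=9, sum[0..2]=14, sum[0..3]=12, sum[0..4]=17, sum[0..5]=14, sum[0..6]=20 -> [2, 9, 14, 12, 17, 14, 20]
Stage 2 (DELAY): [0, 2, 9, 14, 12, 17, 14] = [0, 2, 9, 14, 12, 17, 14] -> [0, 2, 9, 14, 12, 17, 14]
Stage 3 (OFFSET 2): 0+2=2, 2+2=4, 9+2=11, 14+2=16, 12+2=14, 17+2=19, 14+2=16 -> [2, 4, 11, 16, 14, 19, 16]
Output sum: 82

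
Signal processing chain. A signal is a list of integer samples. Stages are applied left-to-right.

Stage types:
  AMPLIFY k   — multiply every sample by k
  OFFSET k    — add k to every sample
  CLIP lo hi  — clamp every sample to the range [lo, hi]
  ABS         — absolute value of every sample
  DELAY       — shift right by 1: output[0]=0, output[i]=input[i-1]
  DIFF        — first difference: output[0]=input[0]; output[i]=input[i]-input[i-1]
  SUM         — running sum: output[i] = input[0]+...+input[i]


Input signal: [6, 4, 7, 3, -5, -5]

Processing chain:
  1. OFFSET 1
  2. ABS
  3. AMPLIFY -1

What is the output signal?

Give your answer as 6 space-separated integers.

Input: [6, 4, 7, 3, -5, -5]
Stage 1 (OFFSET 1): 6+1=7, 4+1=5, 7+1=8, 3+1=4, -5+1=-4, -5+1=-4 -> [7, 5, 8, 4, -4, -4]
Stage 2 (ABS): |7|=7, |5|=5, |8|=8, |4|=4, |-4|=4, |-4|=4 -> [7, 5, 8, 4, 4, 4]
Stage 3 (AMPLIFY -1): 7*-1=-7, 5*-1=-5, 8*-1=-8, 4*-1=-4, 4*-1=-4, 4*-1=-4 -> [-7, -5, -8, -4, -4, -4]

Answer: -7 -5 -8 -4 -4 -4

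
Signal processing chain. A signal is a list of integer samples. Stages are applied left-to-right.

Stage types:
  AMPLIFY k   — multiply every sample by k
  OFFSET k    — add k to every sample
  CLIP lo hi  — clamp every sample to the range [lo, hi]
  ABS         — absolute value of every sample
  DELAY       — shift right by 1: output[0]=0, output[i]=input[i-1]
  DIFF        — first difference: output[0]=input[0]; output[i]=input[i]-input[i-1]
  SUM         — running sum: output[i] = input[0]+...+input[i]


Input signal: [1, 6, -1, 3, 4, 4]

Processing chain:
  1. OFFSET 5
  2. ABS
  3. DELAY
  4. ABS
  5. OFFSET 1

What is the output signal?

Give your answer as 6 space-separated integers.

Answer: 1 7 12 5 9 10

Derivation:
Input: [1, 6, -1, 3, 4, 4]
Stage 1 (OFFSET 5): 1+5=6, 6+5=11, -1+5=4, 3+5=8, 4+5=9, 4+5=9 -> [6, 11, 4, 8, 9, 9]
Stage 2 (ABS): |6|=6, |11|=11, |4|=4, |8|=8, |9|=9, |9|=9 -> [6, 11, 4, 8, 9, 9]
Stage 3 (DELAY): [0, 6, 11, 4, 8, 9] = [0, 6, 11, 4, 8, 9] -> [0, 6, 11, 4, 8, 9]
Stage 4 (ABS): |0|=0, |6|=6, |11|=11, |4|=4, |8|=8, |9|=9 -> [0, 6, 11, 4, 8, 9]
Stage 5 (OFFSET 1): 0+1=1, 6+1=7, 11+1=12, 4+1=5, 8+1=9, 9+1=10 -> [1, 7, 12, 5, 9, 10]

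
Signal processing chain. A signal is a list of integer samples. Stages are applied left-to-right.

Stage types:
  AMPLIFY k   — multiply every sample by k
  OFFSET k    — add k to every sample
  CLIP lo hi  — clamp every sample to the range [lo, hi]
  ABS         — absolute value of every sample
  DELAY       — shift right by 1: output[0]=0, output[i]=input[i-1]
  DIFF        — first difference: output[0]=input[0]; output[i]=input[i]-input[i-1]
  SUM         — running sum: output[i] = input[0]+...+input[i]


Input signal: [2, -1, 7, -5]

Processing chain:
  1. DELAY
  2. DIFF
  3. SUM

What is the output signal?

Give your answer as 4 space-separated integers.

Answer: 0 2 -1 7

Derivation:
Input: [2, -1, 7, -5]
Stage 1 (DELAY): [0, 2, -1, 7] = [0, 2, -1, 7] -> [0, 2, -1, 7]
Stage 2 (DIFF): s[0]=0, 2-0=2, -1-2=-3, 7--1=8 -> [0, 2, -3, 8]
Stage 3 (SUM): sum[0..0]=0, sum[0..1]=2, sum[0..2]=-1, sum[0..3]=7 -> [0, 2, -1, 7]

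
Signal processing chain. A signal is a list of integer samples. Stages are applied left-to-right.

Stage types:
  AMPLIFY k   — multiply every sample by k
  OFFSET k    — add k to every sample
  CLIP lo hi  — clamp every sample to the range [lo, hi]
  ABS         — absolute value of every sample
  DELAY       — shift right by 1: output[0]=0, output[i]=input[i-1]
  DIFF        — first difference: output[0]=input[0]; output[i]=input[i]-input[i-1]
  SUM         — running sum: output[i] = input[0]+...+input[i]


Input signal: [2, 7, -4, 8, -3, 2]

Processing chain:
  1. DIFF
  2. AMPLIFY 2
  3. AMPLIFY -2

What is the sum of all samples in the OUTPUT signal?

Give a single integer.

Answer: -8

Derivation:
Input: [2, 7, -4, 8, -3, 2]
Stage 1 (DIFF): s[0]=2, 7-2=5, -4-7=-11, 8--4=12, -3-8=-11, 2--3=5 -> [2, 5, -11, 12, -11, 5]
Stage 2 (AMPLIFY 2): 2*2=4, 5*2=10, -11*2=-22, 12*2=24, -11*2=-22, 5*2=10 -> [4, 10, -22, 24, -22, 10]
Stage 3 (AMPLIFY -2): 4*-2=-8, 10*-2=-20, -22*-2=44, 24*-2=-48, -22*-2=44, 10*-2=-20 -> [-8, -20, 44, -48, 44, -20]
Output sum: -8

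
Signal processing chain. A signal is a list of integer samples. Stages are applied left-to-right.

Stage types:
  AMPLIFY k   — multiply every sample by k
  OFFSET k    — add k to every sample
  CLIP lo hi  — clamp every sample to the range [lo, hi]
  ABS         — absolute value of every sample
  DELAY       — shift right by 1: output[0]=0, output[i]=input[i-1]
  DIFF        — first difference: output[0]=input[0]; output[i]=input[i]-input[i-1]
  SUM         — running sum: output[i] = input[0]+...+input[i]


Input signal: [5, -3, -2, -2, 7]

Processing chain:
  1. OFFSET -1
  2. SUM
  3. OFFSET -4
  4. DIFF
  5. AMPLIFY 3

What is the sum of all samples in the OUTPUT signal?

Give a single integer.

Answer: -12

Derivation:
Input: [5, -3, -2, -2, 7]
Stage 1 (OFFSET -1): 5+-1=4, -3+-1=-4, -2+-1=-3, -2+-1=-3, 7+-1=6 -> [4, -4, -3, -3, 6]
Stage 2 (SUM): sum[0..0]=4, sum[0..1]=0, sum[0..2]=-3, sum[0..3]=-6, sum[0..4]=0 -> [4, 0, -3, -6, 0]
Stage 3 (OFFSET -4): 4+-4=0, 0+-4=-4, -3+-4=-7, -6+-4=-10, 0+-4=-4 -> [0, -4, -7, -10, -4]
Stage 4 (DIFF): s[0]=0, -4-0=-4, -7--4=-3, -10--7=-3, -4--10=6 -> [0, -4, -3, -3, 6]
Stage 5 (AMPLIFY 3): 0*3=0, -4*3=-12, -3*3=-9, -3*3=-9, 6*3=18 -> [0, -12, -9, -9, 18]
Output sum: -12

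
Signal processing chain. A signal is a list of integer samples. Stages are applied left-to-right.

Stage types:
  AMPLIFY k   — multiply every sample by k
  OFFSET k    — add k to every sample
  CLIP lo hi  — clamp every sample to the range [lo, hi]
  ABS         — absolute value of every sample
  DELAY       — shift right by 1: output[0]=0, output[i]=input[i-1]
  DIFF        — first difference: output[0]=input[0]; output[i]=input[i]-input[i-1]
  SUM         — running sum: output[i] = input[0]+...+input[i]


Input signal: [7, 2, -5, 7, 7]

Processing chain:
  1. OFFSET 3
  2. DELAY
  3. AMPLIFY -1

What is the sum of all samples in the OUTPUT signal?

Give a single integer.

Input: [7, 2, -5, 7, 7]
Stage 1 (OFFSET 3): 7+3=10, 2+3=5, -5+3=-2, 7+3=10, 7+3=10 -> [10, 5, -2, 10, 10]
Stage 2 (DELAY): [0, 10, 5, -2, 10] = [0, 10, 5, -2, 10] -> [0, 10, 5, -2, 10]
Stage 3 (AMPLIFY -1): 0*-1=0, 10*-1=-10, 5*-1=-5, -2*-1=2, 10*-1=-10 -> [0, -10, -5, 2, -10]
Output sum: -23

Answer: -23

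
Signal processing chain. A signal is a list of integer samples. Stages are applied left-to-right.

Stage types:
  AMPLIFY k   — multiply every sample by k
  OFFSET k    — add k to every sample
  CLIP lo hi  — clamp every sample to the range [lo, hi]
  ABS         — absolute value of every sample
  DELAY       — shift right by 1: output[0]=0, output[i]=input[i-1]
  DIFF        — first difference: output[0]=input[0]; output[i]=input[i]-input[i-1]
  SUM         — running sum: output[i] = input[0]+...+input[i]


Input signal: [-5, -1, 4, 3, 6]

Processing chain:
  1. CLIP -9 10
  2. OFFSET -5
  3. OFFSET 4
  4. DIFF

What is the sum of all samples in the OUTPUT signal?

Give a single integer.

Input: [-5, -1, 4, 3, 6]
Stage 1 (CLIP -9 10): clip(-5,-9,10)=-5, clip(-1,-9,10)=-1, clip(4,-9,10)=4, clip(3,-9,10)=3, clip(6,-9,10)=6 -> [-5, -1, 4, 3, 6]
Stage 2 (OFFSET -5): -5+-5=-10, -1+-5=-6, 4+-5=-1, 3+-5=-2, 6+-5=1 -> [-10, -6, -1, -2, 1]
Stage 3 (OFFSET 4): -10+4=-6, -6+4=-2, -1+4=3, -2+4=2, 1+4=5 -> [-6, -2, 3, 2, 5]
Stage 4 (DIFF): s[0]=-6, -2--6=4, 3--2=5, 2-3=-1, 5-2=3 -> [-6, 4, 5, -1, 3]
Output sum: 5

Answer: 5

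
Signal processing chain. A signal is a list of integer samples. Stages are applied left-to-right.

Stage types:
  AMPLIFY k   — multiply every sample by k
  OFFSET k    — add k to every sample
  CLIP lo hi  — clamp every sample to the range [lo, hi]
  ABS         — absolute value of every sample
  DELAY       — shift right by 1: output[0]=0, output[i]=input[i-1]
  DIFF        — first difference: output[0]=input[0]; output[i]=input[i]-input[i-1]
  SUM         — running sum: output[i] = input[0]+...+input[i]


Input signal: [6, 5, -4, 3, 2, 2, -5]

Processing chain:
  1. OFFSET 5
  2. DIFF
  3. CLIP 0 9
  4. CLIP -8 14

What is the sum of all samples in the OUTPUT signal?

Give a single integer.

Input: [6, 5, -4, 3, 2, 2, -5]
Stage 1 (OFFSET 5): 6+5=11, 5+5=10, -4+5=1, 3+5=8, 2+5=7, 2+5=7, -5+5=0 -> [11, 10, 1, 8, 7, 7, 0]
Stage 2 (DIFF): s[0]=11, 10-11=-1, 1-10=-9, 8-1=7, 7-8=-1, 7-7=0, 0-7=-7 -> [11, -1, -9, 7, -1, 0, -7]
Stage 3 (CLIP 0 9): clip(11,0,9)=9, clip(-1,0,9)=0, clip(-9,0,9)=0, clip(7,0,9)=7, clip(-1,0,9)=0, clip(0,0,9)=0, clip(-7,0,9)=0 -> [9, 0, 0, 7, 0, 0, 0]
Stage 4 (CLIP -8 14): clip(9,-8,14)=9, clip(0,-8,14)=0, clip(0,-8,14)=0, clip(7,-8,14)=7, clip(0,-8,14)=0, clip(0,-8,14)=0, clip(0,-8,14)=0 -> [9, 0, 0, 7, 0, 0, 0]
Output sum: 16

Answer: 16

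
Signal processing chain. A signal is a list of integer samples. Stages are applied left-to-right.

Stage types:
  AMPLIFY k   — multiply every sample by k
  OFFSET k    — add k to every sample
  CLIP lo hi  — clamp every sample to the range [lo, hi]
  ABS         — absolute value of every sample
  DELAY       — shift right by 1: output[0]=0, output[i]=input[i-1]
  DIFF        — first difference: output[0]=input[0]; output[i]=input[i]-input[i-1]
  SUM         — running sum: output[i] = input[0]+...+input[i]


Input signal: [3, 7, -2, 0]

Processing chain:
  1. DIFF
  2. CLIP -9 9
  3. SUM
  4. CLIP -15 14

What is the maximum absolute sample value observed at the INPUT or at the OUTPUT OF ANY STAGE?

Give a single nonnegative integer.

Input: [3, 7, -2, 0] (max |s|=7)
Stage 1 (DIFF): s[0]=3, 7-3=4, -2-7=-9, 0--2=2 -> [3, 4, -9, 2] (max |s|=9)
Stage 2 (CLIP -9 9): clip(3,-9,9)=3, clip(4,-9,9)=4, clip(-9,-9,9)=-9, clip(2,-9,9)=2 -> [3, 4, -9, 2] (max |s|=9)
Stage 3 (SUM): sum[0..0]=3, sum[0..1]=7, sum[0..2]=-2, sum[0..3]=0 -> [3, 7, -2, 0] (max |s|=7)
Stage 4 (CLIP -15 14): clip(3,-15,14)=3, clip(7,-15,14)=7, clip(-2,-15,14)=-2, clip(0,-15,14)=0 -> [3, 7, -2, 0] (max |s|=7)
Overall max amplitude: 9

Answer: 9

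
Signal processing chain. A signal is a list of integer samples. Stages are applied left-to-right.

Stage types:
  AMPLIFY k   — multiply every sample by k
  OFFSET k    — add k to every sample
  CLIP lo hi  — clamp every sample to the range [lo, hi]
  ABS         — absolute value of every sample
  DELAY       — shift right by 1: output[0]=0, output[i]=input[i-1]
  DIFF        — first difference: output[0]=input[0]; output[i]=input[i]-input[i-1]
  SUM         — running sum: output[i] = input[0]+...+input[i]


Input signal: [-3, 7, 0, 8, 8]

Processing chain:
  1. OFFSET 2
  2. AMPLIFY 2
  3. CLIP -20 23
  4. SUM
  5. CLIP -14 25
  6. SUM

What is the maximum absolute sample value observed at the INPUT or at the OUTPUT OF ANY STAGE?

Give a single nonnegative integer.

Input: [-3, 7, 0, 8, 8] (max |s|=8)
Stage 1 (OFFSET 2): -3+2=-1, 7+2=9, 0+2=2, 8+2=10, 8+2=10 -> [-1, 9, 2, 10, 10] (max |s|=10)
Stage 2 (AMPLIFY 2): -1*2=-2, 9*2=18, 2*2=4, 10*2=20, 10*2=20 -> [-2, 18, 4, 20, 20] (max |s|=20)
Stage 3 (CLIP -20 23): clip(-2,-20,23)=-2, clip(18,-20,23)=18, clip(4,-20,23)=4, clip(20,-20,23)=20, clip(20,-20,23)=20 -> [-2, 18, 4, 20, 20] (max |s|=20)
Stage 4 (SUM): sum[0..0]=-2, sum[0..1]=16, sum[0..2]=20, sum[0..3]=40, sum[0..4]=60 -> [-2, 16, 20, 40, 60] (max |s|=60)
Stage 5 (CLIP -14 25): clip(-2,-14,25)=-2, clip(16,-14,25)=16, clip(20,-14,25)=20, clip(40,-14,25)=25, clip(60,-14,25)=25 -> [-2, 16, 20, 25, 25] (max |s|=25)
Stage 6 (SUM): sum[0..0]=-2, sum[0..1]=14, sum[0..2]=34, sum[0..3]=59, sum[0..4]=84 -> [-2, 14, 34, 59, 84] (max |s|=84)
Overall max amplitude: 84

Answer: 84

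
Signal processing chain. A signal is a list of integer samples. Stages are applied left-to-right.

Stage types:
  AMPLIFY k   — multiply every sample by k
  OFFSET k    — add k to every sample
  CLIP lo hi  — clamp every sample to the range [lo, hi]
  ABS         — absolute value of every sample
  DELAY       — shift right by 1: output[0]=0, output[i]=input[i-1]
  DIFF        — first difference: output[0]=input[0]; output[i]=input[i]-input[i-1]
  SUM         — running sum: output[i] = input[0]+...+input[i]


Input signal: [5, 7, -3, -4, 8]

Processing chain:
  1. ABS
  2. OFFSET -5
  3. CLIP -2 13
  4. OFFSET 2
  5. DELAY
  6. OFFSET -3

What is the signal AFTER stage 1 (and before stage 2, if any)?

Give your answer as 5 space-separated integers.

Input: [5, 7, -3, -4, 8]
Stage 1 (ABS): |5|=5, |7|=7, |-3|=3, |-4|=4, |8|=8 -> [5, 7, 3, 4, 8]

Answer: 5 7 3 4 8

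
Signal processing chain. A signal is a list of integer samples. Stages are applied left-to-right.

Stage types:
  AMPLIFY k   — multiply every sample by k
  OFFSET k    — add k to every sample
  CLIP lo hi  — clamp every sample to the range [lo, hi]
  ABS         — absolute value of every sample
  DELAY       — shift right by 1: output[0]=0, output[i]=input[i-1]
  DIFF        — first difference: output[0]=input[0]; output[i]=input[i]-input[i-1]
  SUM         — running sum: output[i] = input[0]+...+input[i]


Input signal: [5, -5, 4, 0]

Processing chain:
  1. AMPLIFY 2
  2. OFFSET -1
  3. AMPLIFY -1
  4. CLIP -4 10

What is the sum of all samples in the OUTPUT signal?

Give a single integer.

Input: [5, -5, 4, 0]
Stage 1 (AMPLIFY 2): 5*2=10, -5*2=-10, 4*2=8, 0*2=0 -> [10, -10, 8, 0]
Stage 2 (OFFSET -1): 10+-1=9, -10+-1=-11, 8+-1=7, 0+-1=-1 -> [9, -11, 7, -1]
Stage 3 (AMPLIFY -1): 9*-1=-9, -11*-1=11, 7*-1=-7, -1*-1=1 -> [-9, 11, -7, 1]
Stage 4 (CLIP -4 10): clip(-9,-4,10)=-4, clip(11,-4,10)=10, clip(-7,-4,10)=-4, clip(1,-4,10)=1 -> [-4, 10, -4, 1]
Output sum: 3

Answer: 3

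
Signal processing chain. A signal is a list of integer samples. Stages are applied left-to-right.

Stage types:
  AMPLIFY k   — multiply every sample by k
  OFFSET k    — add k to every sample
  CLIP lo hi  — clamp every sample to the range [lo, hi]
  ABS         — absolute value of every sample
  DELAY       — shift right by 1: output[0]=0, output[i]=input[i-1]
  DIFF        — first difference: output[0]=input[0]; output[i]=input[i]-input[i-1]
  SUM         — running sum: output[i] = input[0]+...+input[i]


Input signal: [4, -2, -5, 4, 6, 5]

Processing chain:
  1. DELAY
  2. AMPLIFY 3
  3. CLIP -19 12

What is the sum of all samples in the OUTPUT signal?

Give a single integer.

Input: [4, -2, -5, 4, 6, 5]
Stage 1 (DELAY): [0, 4, -2, -5, 4, 6] = [0, 4, -2, -5, 4, 6] -> [0, 4, -2, -5, 4, 6]
Stage 2 (AMPLIFY 3): 0*3=0, 4*3=12, -2*3=-6, -5*3=-15, 4*3=12, 6*3=18 -> [0, 12, -6, -15, 12, 18]
Stage 3 (CLIP -19 12): clip(0,-19,12)=0, clip(12,-19,12)=12, clip(-6,-19,12)=-6, clip(-15,-19,12)=-15, clip(12,-19,12)=12, clip(18,-19,12)=12 -> [0, 12, -6, -15, 12, 12]
Output sum: 15

Answer: 15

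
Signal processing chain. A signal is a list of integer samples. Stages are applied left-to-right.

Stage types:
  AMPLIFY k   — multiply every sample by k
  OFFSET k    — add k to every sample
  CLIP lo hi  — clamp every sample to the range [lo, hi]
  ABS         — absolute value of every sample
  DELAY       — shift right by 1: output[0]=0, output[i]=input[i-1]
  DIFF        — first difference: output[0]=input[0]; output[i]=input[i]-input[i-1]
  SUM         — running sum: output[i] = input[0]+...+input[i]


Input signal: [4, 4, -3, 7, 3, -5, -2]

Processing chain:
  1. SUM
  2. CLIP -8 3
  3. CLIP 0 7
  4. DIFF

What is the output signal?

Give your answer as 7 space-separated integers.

Answer: 3 0 0 0 0 0 0

Derivation:
Input: [4, 4, -3, 7, 3, -5, -2]
Stage 1 (SUM): sum[0..0]=4, sum[0..1]=8, sum[0..2]=5, sum[0..3]=12, sum[0..4]=15, sum[0..5]=10, sum[0..6]=8 -> [4, 8, 5, 12, 15, 10, 8]
Stage 2 (CLIP -8 3): clip(4,-8,3)=3, clip(8,-8,3)=3, clip(5,-8,3)=3, clip(12,-8,3)=3, clip(15,-8,3)=3, clip(10,-8,3)=3, clip(8,-8,3)=3 -> [3, 3, 3, 3, 3, 3, 3]
Stage 3 (CLIP 0 7): clip(3,0,7)=3, clip(3,0,7)=3, clip(3,0,7)=3, clip(3,0,7)=3, clip(3,0,7)=3, clip(3,0,7)=3, clip(3,0,7)=3 -> [3, 3, 3, 3, 3, 3, 3]
Stage 4 (DIFF): s[0]=3, 3-3=0, 3-3=0, 3-3=0, 3-3=0, 3-3=0, 3-3=0 -> [3, 0, 0, 0, 0, 0, 0]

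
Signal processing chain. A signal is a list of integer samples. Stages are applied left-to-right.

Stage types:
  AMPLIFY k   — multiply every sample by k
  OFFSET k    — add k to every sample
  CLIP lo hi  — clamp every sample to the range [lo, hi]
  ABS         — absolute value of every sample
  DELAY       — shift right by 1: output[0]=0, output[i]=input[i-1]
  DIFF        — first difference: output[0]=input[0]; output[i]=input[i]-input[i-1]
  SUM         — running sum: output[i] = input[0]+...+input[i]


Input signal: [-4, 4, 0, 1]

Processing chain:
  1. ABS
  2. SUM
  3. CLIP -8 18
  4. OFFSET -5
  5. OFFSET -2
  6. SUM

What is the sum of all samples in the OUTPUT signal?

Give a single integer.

Answer: -5

Derivation:
Input: [-4, 4, 0, 1]
Stage 1 (ABS): |-4|=4, |4|=4, |0|=0, |1|=1 -> [4, 4, 0, 1]
Stage 2 (SUM): sum[0..0]=4, sum[0..1]=8, sum[0..2]=8, sum[0..3]=9 -> [4, 8, 8, 9]
Stage 3 (CLIP -8 18): clip(4,-8,18)=4, clip(8,-8,18)=8, clip(8,-8,18)=8, clip(9,-8,18)=9 -> [4, 8, 8, 9]
Stage 4 (OFFSET -5): 4+-5=-1, 8+-5=3, 8+-5=3, 9+-5=4 -> [-1, 3, 3, 4]
Stage 5 (OFFSET -2): -1+-2=-3, 3+-2=1, 3+-2=1, 4+-2=2 -> [-3, 1, 1, 2]
Stage 6 (SUM): sum[0..0]=-3, sum[0..1]=-2, sum[0..2]=-1, sum[0..3]=1 -> [-3, -2, -1, 1]
Output sum: -5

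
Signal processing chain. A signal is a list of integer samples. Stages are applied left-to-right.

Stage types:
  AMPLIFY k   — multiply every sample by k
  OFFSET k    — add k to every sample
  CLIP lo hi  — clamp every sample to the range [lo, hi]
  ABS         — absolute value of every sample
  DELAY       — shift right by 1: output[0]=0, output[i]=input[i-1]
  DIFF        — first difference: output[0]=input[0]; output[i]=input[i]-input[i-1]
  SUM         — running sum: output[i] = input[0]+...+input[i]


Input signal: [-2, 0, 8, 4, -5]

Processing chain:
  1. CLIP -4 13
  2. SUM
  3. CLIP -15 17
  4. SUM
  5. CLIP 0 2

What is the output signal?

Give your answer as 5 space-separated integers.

Answer: 0 0 2 2 2

Derivation:
Input: [-2, 0, 8, 4, -5]
Stage 1 (CLIP -4 13): clip(-2,-4,13)=-2, clip(0,-4,13)=0, clip(8,-4,13)=8, clip(4,-4,13)=4, clip(-5,-4,13)=-4 -> [-2, 0, 8, 4, -4]
Stage 2 (SUM): sum[0..0]=-2, sum[0..1]=-2, sum[0..2]=6, sum[0..3]=10, sum[0..4]=6 -> [-2, -2, 6, 10, 6]
Stage 3 (CLIP -15 17): clip(-2,-15,17)=-2, clip(-2,-15,17)=-2, clip(6,-15,17)=6, clip(10,-15,17)=10, clip(6,-15,17)=6 -> [-2, -2, 6, 10, 6]
Stage 4 (SUM): sum[0..0]=-2, sum[0..1]=-4, sum[0..2]=2, sum[0..3]=12, sum[0..4]=18 -> [-2, -4, 2, 12, 18]
Stage 5 (CLIP 0 2): clip(-2,0,2)=0, clip(-4,0,2)=0, clip(2,0,2)=2, clip(12,0,2)=2, clip(18,0,2)=2 -> [0, 0, 2, 2, 2]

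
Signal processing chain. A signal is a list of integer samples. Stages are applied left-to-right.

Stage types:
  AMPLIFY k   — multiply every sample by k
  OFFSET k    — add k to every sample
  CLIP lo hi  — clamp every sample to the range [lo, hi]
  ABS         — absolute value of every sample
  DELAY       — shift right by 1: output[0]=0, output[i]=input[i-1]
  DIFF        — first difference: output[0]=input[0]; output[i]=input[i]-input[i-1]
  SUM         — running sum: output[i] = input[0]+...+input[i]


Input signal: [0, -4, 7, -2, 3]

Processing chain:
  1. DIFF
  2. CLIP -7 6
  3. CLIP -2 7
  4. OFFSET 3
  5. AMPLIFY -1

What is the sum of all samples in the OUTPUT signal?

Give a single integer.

Answer: -22

Derivation:
Input: [0, -4, 7, -2, 3]
Stage 1 (DIFF): s[0]=0, -4-0=-4, 7--4=11, -2-7=-9, 3--2=5 -> [0, -4, 11, -9, 5]
Stage 2 (CLIP -7 6): clip(0,-7,6)=0, clip(-4,-7,6)=-4, clip(11,-7,6)=6, clip(-9,-7,6)=-7, clip(5,-7,6)=5 -> [0, -4, 6, -7, 5]
Stage 3 (CLIP -2 7): clip(0,-2,7)=0, clip(-4,-2,7)=-2, clip(6,-2,7)=6, clip(-7,-2,7)=-2, clip(5,-2,7)=5 -> [0, -2, 6, -2, 5]
Stage 4 (OFFSET 3): 0+3=3, -2+3=1, 6+3=9, -2+3=1, 5+3=8 -> [3, 1, 9, 1, 8]
Stage 5 (AMPLIFY -1): 3*-1=-3, 1*-1=-1, 9*-1=-9, 1*-1=-1, 8*-1=-8 -> [-3, -1, -9, -1, -8]
Output sum: -22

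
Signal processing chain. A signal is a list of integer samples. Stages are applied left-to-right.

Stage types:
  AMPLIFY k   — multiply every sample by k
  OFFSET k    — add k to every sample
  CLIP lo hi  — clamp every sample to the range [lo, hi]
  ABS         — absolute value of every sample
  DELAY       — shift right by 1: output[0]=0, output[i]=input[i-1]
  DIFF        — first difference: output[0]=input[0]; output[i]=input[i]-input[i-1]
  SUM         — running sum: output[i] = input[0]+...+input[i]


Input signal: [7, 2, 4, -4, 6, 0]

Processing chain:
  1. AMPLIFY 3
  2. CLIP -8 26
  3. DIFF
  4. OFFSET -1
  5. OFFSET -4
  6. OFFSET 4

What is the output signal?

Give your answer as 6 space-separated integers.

Input: [7, 2, 4, -4, 6, 0]
Stage 1 (AMPLIFY 3): 7*3=21, 2*3=6, 4*3=12, -4*3=-12, 6*3=18, 0*3=0 -> [21, 6, 12, -12, 18, 0]
Stage 2 (CLIP -8 26): clip(21,-8,26)=21, clip(6,-8,26)=6, clip(12,-8,26)=12, clip(-12,-8,26)=-8, clip(18,-8,26)=18, clip(0,-8,26)=0 -> [21, 6, 12, -8, 18, 0]
Stage 3 (DIFF): s[0]=21, 6-21=-15, 12-6=6, -8-12=-20, 18--8=26, 0-18=-18 -> [21, -15, 6, -20, 26, -18]
Stage 4 (OFFSET -1): 21+-1=20, -15+-1=-16, 6+-1=5, -20+-1=-21, 26+-1=25, -18+-1=-19 -> [20, -16, 5, -21, 25, -19]
Stage 5 (OFFSET -4): 20+-4=16, -16+-4=-20, 5+-4=1, -21+-4=-25, 25+-4=21, -19+-4=-23 -> [16, -20, 1, -25, 21, -23]
Stage 6 (OFFSET 4): 16+4=20, -20+4=-16, 1+4=5, -25+4=-21, 21+4=25, -23+4=-19 -> [20, -16, 5, -21, 25, -19]

Answer: 20 -16 5 -21 25 -19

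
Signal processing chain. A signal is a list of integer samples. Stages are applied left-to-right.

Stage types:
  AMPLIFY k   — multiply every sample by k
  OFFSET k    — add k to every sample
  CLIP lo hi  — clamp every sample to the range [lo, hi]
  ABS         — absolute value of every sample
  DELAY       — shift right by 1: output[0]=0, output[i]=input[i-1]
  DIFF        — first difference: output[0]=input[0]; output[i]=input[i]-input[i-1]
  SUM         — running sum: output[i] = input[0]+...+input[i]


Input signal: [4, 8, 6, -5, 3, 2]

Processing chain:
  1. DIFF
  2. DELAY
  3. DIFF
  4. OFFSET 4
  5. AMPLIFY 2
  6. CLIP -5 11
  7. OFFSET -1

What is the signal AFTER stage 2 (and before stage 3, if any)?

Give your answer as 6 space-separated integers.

Answer: 0 4 4 -2 -11 8

Derivation:
Input: [4, 8, 6, -5, 3, 2]
Stage 1 (DIFF): s[0]=4, 8-4=4, 6-8=-2, -5-6=-11, 3--5=8, 2-3=-1 -> [4, 4, -2, -11, 8, -1]
Stage 2 (DELAY): [0, 4, 4, -2, -11, 8] = [0, 4, 4, -2, -11, 8] -> [0, 4, 4, -2, -11, 8]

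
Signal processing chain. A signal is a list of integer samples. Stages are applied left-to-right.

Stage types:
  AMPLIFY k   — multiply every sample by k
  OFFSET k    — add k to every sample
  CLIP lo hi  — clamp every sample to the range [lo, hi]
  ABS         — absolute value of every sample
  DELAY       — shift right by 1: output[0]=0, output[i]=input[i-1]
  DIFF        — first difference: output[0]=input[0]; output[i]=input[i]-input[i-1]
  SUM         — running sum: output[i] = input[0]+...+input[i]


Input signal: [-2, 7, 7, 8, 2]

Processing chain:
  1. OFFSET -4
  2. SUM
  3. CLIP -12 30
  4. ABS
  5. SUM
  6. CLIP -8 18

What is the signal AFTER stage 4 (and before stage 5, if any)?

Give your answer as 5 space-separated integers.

Input: [-2, 7, 7, 8, 2]
Stage 1 (OFFSET -4): -2+-4=-6, 7+-4=3, 7+-4=3, 8+-4=4, 2+-4=-2 -> [-6, 3, 3, 4, -2]
Stage 2 (SUM): sum[0..0]=-6, sum[0..1]=-3, sum[0..2]=0, sum[0..3]=4, sum[0..4]=2 -> [-6, -3, 0, 4, 2]
Stage 3 (CLIP -12 30): clip(-6,-12,30)=-6, clip(-3,-12,30)=-3, clip(0,-12,30)=0, clip(4,-12,30)=4, clip(2,-12,30)=2 -> [-6, -3, 0, 4, 2]
Stage 4 (ABS): |-6|=6, |-3|=3, |0|=0, |4|=4, |2|=2 -> [6, 3, 0, 4, 2]

Answer: 6 3 0 4 2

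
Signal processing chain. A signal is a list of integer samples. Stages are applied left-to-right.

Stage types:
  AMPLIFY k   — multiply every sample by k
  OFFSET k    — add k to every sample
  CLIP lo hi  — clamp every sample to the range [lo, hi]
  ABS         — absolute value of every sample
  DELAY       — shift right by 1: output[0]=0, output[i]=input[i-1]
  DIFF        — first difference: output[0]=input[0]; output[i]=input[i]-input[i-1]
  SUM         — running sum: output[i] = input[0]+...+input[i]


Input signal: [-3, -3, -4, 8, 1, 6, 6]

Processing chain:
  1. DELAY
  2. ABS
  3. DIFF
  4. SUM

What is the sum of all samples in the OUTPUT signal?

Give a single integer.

Answer: 25

Derivation:
Input: [-3, -3, -4, 8, 1, 6, 6]
Stage 1 (DELAY): [0, -3, -3, -4, 8, 1, 6] = [0, -3, -3, -4, 8, 1, 6] -> [0, -3, -3, -4, 8, 1, 6]
Stage 2 (ABS): |0|=0, |-3|=3, |-3|=3, |-4|=4, |8|=8, |1|=1, |6|=6 -> [0, 3, 3, 4, 8, 1, 6]
Stage 3 (DIFF): s[0]=0, 3-0=3, 3-3=0, 4-3=1, 8-4=4, 1-8=-7, 6-1=5 -> [0, 3, 0, 1, 4, -7, 5]
Stage 4 (SUM): sum[0..0]=0, sum[0..1]=3, sum[0..2]=3, sum[0..3]=4, sum[0..4]=8, sum[0..5]=1, sum[0..6]=6 -> [0, 3, 3, 4, 8, 1, 6]
Output sum: 25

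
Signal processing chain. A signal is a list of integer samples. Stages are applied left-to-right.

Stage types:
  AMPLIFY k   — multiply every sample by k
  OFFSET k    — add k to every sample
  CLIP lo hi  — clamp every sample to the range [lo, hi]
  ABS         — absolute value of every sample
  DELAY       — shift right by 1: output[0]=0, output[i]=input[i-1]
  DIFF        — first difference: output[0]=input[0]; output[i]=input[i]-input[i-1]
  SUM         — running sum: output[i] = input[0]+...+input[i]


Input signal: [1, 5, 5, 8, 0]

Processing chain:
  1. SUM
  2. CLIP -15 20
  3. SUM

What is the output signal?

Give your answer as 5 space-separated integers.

Answer: 1 7 18 37 56

Derivation:
Input: [1, 5, 5, 8, 0]
Stage 1 (SUM): sum[0..0]=1, sum[0..1]=6, sum[0..2]=11, sum[0..3]=19, sum[0..4]=19 -> [1, 6, 11, 19, 19]
Stage 2 (CLIP -15 20): clip(1,-15,20)=1, clip(6,-15,20)=6, clip(11,-15,20)=11, clip(19,-15,20)=19, clip(19,-15,20)=19 -> [1, 6, 11, 19, 19]
Stage 3 (SUM): sum[0..0]=1, sum[0..1]=7, sum[0..2]=18, sum[0..3]=37, sum[0..4]=56 -> [1, 7, 18, 37, 56]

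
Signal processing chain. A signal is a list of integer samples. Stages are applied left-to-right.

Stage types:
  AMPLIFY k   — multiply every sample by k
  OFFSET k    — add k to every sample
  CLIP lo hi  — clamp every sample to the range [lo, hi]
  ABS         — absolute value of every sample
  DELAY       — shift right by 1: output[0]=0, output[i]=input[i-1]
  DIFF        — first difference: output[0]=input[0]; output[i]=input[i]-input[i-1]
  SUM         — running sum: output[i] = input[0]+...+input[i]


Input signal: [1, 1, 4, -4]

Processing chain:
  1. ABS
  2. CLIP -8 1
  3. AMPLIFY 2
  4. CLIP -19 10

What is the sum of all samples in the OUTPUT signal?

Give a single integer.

Answer: 8

Derivation:
Input: [1, 1, 4, -4]
Stage 1 (ABS): |1|=1, |1|=1, |4|=4, |-4|=4 -> [1, 1, 4, 4]
Stage 2 (CLIP -8 1): clip(1,-8,1)=1, clip(1,-8,1)=1, clip(4,-8,1)=1, clip(4,-8,1)=1 -> [1, 1, 1, 1]
Stage 3 (AMPLIFY 2): 1*2=2, 1*2=2, 1*2=2, 1*2=2 -> [2, 2, 2, 2]
Stage 4 (CLIP -19 10): clip(2,-19,10)=2, clip(2,-19,10)=2, clip(2,-19,10)=2, clip(2,-19,10)=2 -> [2, 2, 2, 2]
Output sum: 8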